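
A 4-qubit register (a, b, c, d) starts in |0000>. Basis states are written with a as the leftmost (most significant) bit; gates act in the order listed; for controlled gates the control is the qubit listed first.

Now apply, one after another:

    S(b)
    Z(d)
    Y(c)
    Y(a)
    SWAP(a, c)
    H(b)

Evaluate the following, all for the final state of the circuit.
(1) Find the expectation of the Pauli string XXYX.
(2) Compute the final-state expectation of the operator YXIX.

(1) The observable XXYX averages to 0.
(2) In the final state, YXIX has expectation 0.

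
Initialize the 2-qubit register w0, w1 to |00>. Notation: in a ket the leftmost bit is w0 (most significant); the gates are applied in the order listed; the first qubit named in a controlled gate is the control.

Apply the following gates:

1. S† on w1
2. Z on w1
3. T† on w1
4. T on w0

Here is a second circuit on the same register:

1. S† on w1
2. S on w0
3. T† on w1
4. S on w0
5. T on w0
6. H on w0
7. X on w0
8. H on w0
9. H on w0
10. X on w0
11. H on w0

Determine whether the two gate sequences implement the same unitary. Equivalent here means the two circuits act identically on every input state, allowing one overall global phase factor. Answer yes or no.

No: there is an input state on which the two circuits produce genuinely different outputs (not merely differing by a phase).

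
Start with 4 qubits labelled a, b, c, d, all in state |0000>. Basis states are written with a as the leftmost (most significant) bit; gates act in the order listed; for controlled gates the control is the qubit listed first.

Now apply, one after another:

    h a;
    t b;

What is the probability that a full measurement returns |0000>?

A full measurement returns |0000> with probability 1/2.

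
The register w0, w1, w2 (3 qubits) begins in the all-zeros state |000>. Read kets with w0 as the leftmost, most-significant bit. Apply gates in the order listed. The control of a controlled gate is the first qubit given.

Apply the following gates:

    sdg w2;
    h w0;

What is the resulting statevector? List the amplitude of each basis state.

After the circuit, the state carries amplitude sqrt(2)/2 on |000>, sqrt(2)/2 on |100>, and 0 on every other basis state.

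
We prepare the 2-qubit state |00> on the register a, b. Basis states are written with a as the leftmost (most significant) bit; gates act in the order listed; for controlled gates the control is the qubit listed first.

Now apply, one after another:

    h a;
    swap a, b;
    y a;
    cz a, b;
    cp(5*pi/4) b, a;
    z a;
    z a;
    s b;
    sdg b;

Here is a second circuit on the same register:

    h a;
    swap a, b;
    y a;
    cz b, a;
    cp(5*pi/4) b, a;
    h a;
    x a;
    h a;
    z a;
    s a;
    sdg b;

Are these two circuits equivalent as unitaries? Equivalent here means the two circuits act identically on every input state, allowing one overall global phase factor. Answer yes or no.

No, they are not equivalent — no single phase factor reconciles the two unitaries.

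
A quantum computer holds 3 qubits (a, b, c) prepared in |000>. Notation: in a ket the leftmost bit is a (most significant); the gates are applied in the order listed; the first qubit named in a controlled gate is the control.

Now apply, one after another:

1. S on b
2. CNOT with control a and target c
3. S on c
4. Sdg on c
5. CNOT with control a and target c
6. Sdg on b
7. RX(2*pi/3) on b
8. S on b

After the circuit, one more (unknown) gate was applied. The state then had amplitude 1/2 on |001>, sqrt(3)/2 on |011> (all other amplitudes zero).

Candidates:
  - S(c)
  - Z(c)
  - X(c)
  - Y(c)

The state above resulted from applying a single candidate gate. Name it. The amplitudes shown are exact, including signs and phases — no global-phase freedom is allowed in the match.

The applied gate was X(c).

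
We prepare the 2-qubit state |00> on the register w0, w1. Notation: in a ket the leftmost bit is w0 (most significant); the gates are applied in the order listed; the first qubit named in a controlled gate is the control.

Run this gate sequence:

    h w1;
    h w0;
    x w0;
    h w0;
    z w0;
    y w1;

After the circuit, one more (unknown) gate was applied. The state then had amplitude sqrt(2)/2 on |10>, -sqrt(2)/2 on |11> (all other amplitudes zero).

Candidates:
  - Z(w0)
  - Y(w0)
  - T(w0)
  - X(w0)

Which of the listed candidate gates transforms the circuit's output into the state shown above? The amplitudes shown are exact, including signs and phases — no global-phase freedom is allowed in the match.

It was Y(w0) that produced the state shown. Key observation: steps 2-5 multiply out to the identity, so the circuit reduces to the remaining gates.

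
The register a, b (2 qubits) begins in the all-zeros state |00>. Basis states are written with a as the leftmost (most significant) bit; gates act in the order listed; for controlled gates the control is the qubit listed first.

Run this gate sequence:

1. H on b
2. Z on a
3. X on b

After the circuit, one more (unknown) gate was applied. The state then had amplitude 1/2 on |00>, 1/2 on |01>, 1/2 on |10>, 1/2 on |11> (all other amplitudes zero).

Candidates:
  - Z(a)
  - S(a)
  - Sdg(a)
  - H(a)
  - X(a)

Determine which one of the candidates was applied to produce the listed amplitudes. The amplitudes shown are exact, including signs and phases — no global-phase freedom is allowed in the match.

The applied gate was H(a).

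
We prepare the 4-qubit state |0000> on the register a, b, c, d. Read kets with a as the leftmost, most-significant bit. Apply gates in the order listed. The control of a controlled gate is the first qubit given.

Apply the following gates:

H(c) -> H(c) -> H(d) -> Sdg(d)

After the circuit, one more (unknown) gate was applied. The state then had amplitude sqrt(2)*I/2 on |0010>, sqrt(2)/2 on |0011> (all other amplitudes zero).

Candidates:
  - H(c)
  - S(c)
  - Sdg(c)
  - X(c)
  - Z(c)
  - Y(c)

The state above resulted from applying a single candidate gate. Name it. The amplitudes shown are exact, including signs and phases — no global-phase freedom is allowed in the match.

The applied gate was Y(c). Key observation: steps 1-2 multiply out to the identity, so the circuit reduces to the remaining gates.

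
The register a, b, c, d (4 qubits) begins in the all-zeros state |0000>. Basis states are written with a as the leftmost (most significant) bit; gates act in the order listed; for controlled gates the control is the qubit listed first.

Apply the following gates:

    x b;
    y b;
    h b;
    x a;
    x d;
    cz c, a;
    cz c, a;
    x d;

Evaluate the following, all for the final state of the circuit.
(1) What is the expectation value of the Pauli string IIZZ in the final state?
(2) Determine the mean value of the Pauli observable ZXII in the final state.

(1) In the final state, IIZZ has expectation 1. Key observation: gates 5-8 undo each other exactly, leaving only the rest of the circuit to track.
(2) The observable ZXII averages to -1.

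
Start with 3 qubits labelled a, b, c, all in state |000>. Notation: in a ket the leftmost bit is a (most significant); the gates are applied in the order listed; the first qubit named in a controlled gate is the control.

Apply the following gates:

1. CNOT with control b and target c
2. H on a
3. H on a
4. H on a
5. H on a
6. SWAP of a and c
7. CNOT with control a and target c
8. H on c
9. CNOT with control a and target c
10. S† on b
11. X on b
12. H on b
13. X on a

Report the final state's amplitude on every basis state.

The resulting statevector has amplitude 0 on |000>, 0 on |001>, 0 on |010>, 0 on |011>, 1/2 on |100>, 1/2 on |101>, -1/2 on |110>, -1/2 on |111>. Key observation: steps 2-5 multiply out to the identity, so the circuit reduces to the remaining gates.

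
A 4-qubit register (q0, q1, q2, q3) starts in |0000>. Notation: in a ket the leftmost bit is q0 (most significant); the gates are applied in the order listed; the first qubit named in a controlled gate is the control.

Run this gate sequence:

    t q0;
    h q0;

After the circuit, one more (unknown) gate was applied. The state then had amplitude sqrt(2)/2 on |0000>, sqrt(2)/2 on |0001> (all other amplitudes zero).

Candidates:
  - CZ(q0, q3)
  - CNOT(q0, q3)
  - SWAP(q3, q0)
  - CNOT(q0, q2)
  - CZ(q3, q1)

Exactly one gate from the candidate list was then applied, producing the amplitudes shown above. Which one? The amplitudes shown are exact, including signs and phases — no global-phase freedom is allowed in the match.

It was SWAP(q3, q0) that produced the state shown.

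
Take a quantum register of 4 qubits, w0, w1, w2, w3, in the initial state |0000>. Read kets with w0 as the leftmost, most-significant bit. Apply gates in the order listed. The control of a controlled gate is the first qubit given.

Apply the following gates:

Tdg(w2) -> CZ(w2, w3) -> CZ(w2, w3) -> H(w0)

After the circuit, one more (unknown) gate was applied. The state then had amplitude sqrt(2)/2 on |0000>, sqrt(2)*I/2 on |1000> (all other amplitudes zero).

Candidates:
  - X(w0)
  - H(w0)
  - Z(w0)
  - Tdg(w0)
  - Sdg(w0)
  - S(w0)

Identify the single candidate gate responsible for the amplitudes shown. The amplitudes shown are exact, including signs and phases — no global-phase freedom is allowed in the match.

The applied gate was S(w0).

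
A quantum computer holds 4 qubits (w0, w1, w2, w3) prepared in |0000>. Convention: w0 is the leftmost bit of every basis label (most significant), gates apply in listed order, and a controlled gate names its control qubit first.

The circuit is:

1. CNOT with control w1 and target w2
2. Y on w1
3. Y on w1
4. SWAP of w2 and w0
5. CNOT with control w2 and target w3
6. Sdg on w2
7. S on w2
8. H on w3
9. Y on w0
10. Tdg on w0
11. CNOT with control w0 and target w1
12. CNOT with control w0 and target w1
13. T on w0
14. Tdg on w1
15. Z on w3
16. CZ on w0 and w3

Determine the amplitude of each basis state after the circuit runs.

The final amplitudes are sqrt(2)*I/2 on |1000>, sqrt(2)*I/2 on |1001>, and 0 on every other basis state. Key observation: steps 10-13 multiply out to the identity, so the circuit reduces to the remaining gates.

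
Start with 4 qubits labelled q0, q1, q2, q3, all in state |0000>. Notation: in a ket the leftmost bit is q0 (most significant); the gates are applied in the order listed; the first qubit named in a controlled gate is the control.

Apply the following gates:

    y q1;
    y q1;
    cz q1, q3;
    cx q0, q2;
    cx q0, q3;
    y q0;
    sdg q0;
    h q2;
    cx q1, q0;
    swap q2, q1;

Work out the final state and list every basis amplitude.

After the circuit, the state carries amplitude sqrt(2)/2 on |1000>, sqrt(2)/2 on |1100>, and 0 on every other basis state.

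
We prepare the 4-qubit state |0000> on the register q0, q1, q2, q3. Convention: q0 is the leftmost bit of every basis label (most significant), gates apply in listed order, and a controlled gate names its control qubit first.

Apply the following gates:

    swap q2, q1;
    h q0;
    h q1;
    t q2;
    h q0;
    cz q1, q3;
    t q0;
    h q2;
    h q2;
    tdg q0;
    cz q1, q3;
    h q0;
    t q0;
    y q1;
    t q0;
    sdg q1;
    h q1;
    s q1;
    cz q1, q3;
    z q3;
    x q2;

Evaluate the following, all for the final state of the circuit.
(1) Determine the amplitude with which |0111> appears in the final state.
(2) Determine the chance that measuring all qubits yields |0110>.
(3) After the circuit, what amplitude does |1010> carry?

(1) The final state's coefficient on |0111> equals 0. Key observation: gates 5-12 undo each other exactly, leaving only the rest of the circuit to track.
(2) Outcome |0110> occurs with probability 1/4.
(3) The final state's coefficient on |1010> equals sqrt(2)*(1 + I)/4.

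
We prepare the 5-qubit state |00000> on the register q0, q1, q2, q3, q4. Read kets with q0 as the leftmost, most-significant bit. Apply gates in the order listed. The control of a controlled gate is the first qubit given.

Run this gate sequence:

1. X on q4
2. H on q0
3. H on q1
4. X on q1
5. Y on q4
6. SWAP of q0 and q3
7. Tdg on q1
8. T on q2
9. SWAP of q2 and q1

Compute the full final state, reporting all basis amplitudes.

The resulting statevector has amplitude -I/2 on |00000>, -I/2 on |00010>, -exp(I*pi/4)/2 on |00100>, -exp(I*pi/4)/2 on |00110>, and 0 on every other basis state.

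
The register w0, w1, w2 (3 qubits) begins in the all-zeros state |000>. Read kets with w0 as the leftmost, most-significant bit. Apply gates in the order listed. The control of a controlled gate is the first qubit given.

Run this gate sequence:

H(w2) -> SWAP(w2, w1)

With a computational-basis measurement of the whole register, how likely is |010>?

The probability of measuring |010> is 1/2.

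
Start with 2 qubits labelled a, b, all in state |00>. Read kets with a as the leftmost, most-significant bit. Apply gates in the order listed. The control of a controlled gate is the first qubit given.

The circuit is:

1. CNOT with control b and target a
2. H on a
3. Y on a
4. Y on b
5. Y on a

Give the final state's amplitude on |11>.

|11> carries amplitude sqrt(2)*I/2 in the final state.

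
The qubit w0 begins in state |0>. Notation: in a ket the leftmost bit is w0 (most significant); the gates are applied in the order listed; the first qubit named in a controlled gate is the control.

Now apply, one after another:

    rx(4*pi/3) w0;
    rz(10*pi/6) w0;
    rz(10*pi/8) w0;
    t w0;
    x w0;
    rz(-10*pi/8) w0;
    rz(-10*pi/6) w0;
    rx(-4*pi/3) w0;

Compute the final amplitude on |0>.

The final state's coefficient on |0> equals sqrt(3)*(-exp(2*I*pi/3) + exp(7*I*pi/12))/4.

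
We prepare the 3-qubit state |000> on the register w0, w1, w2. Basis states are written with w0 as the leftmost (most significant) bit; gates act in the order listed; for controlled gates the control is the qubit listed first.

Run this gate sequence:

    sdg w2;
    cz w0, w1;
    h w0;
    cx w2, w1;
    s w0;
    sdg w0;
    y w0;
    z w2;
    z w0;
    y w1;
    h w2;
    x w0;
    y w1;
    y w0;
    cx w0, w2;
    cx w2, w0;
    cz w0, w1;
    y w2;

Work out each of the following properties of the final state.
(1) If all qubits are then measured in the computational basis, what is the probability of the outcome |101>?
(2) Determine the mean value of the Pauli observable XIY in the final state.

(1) A full measurement returns |101> with probability 1/4.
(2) The observable XIY averages to 0.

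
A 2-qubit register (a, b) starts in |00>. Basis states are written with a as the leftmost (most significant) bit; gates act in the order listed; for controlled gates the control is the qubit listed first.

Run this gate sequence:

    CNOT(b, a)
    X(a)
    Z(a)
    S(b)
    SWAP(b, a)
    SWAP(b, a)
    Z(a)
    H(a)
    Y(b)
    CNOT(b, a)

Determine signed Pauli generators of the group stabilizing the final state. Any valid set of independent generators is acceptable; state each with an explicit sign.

One valid set of independent stabilizer generators is -XI, -IZ (any independent generating set of the same group is equally correct).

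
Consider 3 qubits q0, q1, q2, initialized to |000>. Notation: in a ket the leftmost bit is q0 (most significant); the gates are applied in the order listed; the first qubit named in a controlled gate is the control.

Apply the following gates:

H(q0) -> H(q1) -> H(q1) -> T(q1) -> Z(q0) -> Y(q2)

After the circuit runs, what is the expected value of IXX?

In the final state, IXX has expectation 0. Key observation: the block from step 2 through step 3 cancels to the identity and can be dropped.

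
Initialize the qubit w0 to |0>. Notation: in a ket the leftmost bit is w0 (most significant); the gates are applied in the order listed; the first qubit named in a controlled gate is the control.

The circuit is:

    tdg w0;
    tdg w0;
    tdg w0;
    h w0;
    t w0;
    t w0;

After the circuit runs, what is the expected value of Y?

The observable Y averages to 1.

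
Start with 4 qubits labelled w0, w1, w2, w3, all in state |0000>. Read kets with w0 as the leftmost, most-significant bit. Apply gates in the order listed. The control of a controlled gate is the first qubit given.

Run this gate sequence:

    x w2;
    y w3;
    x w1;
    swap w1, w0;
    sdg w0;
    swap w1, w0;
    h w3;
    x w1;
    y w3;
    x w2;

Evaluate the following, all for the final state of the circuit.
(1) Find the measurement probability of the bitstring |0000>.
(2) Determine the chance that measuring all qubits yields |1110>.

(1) The probability of measuring |0000> is 1/2.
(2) Outcome |1110> occurs with probability 0.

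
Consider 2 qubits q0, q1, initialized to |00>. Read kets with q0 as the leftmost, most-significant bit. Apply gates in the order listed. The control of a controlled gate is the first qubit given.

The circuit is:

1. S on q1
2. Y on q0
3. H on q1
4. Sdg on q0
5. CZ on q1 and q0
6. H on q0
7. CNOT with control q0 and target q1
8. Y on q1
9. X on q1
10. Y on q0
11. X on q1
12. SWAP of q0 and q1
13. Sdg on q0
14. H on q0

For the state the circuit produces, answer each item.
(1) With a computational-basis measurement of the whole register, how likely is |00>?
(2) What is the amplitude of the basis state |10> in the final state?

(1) A full measurement returns |00> with probability 1/4.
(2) The final state's coefficient on |10> equals sqrt(2)*(1 + I)/4.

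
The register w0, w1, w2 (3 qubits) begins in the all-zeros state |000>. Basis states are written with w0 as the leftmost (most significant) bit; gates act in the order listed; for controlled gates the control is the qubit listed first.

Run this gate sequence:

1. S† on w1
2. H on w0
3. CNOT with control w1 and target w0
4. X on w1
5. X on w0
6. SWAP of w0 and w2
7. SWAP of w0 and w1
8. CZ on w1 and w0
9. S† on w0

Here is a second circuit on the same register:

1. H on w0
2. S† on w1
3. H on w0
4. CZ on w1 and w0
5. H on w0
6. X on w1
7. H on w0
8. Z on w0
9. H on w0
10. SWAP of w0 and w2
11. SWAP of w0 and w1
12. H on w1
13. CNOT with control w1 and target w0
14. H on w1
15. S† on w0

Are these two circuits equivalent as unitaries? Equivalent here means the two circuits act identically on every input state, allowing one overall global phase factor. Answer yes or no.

No — the two circuits implement different unitaries, even allowing a global phase.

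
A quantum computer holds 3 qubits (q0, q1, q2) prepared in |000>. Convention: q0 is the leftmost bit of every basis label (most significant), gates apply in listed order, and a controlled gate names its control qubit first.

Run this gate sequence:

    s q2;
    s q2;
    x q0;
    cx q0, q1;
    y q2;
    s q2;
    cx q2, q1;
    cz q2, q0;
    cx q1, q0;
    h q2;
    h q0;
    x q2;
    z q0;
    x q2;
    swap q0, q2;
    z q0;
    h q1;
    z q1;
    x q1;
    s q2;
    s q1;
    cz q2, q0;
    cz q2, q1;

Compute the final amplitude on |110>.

The final state's coefficient on |110> equals sqrt(2)*I/4.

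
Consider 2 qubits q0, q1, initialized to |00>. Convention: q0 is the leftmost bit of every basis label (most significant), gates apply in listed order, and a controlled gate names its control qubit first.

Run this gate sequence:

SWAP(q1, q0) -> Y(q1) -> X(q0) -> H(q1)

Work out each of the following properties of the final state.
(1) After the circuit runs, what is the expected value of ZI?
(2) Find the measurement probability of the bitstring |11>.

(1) In the final state, ZI has expectation -1.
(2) A full measurement returns |11> with probability 1/2.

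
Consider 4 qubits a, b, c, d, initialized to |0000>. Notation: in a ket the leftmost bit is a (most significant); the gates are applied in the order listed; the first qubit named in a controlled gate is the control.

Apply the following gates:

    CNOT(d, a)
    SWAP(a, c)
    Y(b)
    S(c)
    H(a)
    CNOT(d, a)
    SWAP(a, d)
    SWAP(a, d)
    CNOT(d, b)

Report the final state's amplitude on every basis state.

The resulting statevector has amplitude sqrt(2)*I/2 on |0100>, sqrt(2)*I/2 on |1100>, and 0 on every other basis state. Key observation: the block from step 7 through step 8 cancels to the identity and can be dropped.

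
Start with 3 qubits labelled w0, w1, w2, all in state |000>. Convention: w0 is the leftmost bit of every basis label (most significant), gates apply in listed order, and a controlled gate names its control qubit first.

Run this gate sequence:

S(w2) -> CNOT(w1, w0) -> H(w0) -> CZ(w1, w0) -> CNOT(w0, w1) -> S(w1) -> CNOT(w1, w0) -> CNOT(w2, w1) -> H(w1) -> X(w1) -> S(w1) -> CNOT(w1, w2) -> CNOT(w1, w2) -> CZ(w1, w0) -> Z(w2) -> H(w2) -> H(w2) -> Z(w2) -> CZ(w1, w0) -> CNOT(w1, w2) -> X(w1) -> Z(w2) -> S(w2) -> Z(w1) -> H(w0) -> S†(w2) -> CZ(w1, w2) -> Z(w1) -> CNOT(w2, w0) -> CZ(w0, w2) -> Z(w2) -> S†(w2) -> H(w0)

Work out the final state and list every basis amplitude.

The resulting statevector has amplitude 1/2 - I/2 on |010>, 1/2 + I/2 on |101>, and 0 on every other basis state. Key observation: gates 13-20 undo each other exactly, leaving only the rest of the circuit to track.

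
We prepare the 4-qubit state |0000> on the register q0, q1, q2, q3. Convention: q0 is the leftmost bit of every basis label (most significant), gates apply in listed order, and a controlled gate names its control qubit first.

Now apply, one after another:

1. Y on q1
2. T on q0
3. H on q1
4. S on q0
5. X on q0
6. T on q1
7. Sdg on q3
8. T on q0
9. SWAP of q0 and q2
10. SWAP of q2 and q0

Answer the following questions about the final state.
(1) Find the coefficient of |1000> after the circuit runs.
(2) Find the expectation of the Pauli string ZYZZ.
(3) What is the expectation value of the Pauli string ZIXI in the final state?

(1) |1000> carries amplitude sqrt(2)*exp(3*I*pi/4)/2 in the final state.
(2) The observable ZYZZ averages to sqrt(2)/2.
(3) The observable ZIXI averages to 0.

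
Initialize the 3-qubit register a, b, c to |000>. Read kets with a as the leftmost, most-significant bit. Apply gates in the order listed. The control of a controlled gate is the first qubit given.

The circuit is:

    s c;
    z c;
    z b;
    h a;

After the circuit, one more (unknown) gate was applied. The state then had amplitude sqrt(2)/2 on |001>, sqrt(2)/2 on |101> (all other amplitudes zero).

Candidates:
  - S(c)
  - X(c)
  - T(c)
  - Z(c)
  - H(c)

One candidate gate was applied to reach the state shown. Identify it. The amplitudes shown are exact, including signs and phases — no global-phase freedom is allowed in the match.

The applied gate was X(c).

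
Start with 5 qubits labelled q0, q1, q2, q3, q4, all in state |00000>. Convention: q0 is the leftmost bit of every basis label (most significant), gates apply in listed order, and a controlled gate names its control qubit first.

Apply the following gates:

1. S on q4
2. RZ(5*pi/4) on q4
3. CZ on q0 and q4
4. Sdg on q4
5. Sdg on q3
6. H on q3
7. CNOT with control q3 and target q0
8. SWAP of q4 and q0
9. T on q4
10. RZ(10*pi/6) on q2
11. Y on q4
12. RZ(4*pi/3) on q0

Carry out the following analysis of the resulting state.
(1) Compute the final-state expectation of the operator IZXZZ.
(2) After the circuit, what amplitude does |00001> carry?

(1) The observable IZXZZ averages to 0.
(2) The final state's coefficient on |00001> equals sqrt(2)*exp(3*I*pi/8)/2.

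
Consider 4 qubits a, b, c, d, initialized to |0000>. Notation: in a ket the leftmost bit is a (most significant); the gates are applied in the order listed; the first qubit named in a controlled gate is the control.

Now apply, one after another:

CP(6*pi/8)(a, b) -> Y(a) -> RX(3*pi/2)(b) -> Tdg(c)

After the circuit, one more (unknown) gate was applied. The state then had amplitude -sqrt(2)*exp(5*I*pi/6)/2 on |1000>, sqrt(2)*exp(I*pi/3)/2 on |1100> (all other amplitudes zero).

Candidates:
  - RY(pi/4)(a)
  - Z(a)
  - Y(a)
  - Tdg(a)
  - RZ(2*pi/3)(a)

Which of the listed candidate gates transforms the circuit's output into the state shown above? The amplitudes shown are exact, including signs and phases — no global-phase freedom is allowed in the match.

The applied gate was RZ(2*pi/3)(a).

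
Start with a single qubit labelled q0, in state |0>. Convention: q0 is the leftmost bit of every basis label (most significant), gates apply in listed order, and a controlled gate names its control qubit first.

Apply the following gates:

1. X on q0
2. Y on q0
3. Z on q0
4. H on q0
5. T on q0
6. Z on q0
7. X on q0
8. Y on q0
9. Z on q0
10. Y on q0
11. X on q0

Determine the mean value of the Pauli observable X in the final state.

The expectation value of X is sqrt(2)/2.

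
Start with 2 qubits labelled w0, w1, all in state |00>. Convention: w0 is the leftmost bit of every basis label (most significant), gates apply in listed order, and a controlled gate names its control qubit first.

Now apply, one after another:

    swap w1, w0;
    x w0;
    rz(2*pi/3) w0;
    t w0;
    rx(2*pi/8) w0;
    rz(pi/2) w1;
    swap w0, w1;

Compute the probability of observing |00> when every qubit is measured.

The probability of measuring |00> is 1/2 - sqrt(2)/4.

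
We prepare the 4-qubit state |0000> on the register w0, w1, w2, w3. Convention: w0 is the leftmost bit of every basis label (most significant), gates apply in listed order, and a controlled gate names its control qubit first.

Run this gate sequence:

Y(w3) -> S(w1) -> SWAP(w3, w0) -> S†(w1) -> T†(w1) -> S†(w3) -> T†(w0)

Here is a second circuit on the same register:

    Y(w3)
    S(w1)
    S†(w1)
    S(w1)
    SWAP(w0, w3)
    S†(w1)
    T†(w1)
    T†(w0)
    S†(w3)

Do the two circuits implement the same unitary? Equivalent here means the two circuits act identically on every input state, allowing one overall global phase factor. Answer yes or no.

Yes — the two circuits implement the same unitary up to a global phase.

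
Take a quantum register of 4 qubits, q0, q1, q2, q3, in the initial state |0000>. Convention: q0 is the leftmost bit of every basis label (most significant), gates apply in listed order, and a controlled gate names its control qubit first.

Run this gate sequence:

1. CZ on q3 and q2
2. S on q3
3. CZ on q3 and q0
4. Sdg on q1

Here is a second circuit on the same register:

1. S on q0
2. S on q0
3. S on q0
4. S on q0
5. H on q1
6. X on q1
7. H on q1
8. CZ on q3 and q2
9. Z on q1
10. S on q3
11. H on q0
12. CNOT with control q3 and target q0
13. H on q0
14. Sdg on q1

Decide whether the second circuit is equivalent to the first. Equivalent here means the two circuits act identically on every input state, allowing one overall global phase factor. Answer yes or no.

Yes: on every input state the two circuits agree up to one overall phase factor.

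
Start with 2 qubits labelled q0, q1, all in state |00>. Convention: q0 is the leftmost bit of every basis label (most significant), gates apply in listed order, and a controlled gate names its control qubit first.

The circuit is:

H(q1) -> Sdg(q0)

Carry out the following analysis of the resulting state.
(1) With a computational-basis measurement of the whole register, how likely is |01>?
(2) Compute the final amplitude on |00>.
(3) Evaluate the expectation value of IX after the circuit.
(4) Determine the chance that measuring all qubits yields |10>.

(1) The probability of measuring |01> is 1/2.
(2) The final state's coefficient on |00> equals sqrt(2)/2.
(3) In the final state, IX has expectation 1.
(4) A full measurement returns |10> with probability 0.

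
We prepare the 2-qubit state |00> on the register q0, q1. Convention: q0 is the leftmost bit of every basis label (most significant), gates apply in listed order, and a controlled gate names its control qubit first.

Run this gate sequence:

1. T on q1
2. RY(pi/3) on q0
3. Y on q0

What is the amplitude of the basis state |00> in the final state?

The amplitude on |00> is -I/2.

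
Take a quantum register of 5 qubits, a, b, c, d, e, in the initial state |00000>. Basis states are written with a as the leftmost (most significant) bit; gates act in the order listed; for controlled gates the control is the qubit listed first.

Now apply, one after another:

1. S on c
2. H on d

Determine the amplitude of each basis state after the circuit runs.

The resulting statevector has amplitude sqrt(2)/2 on |00000>, sqrt(2)/2 on |00010>, and 0 on every other basis state.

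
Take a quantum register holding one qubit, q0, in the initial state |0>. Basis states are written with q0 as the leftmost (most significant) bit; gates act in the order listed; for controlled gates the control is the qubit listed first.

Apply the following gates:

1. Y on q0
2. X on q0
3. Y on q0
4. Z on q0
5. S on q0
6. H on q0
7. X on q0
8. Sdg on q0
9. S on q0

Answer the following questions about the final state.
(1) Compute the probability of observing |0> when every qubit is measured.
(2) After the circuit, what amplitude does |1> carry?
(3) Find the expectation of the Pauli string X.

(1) A full measurement returns |0> with probability 1/2.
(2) The final state's coefficient on |1> equals sqrt(2)*I/2.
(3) The expectation value of X is -1.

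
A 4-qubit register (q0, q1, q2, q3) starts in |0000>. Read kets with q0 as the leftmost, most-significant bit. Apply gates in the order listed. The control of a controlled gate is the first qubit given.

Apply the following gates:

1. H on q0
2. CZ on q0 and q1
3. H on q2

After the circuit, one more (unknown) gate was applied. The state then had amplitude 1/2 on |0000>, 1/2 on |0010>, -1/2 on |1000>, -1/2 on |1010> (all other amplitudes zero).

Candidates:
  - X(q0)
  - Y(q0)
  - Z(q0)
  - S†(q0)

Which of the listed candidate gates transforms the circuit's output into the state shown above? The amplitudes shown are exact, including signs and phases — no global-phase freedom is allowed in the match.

It was Z(q0) that produced the state shown.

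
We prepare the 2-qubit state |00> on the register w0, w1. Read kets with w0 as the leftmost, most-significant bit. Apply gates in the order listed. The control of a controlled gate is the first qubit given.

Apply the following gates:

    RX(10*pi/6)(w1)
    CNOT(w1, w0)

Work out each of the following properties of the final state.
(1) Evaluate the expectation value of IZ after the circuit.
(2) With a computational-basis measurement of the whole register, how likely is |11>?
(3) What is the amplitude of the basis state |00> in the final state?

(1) The observable IZ averages to 1/2.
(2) The probability of measuring |11> is 1/4.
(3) |00> carries amplitude -sqrt(3)/2 in the final state.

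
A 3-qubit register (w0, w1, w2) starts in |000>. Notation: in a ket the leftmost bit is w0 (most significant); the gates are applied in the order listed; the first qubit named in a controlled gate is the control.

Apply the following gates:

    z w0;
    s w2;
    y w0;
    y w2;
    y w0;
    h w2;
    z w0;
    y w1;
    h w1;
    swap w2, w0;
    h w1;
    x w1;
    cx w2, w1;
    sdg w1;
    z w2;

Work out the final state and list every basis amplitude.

The final amplitudes are -sqrt(2)/2 on |000>, sqrt(2)/2 on |100>, and 0 on every other basis state.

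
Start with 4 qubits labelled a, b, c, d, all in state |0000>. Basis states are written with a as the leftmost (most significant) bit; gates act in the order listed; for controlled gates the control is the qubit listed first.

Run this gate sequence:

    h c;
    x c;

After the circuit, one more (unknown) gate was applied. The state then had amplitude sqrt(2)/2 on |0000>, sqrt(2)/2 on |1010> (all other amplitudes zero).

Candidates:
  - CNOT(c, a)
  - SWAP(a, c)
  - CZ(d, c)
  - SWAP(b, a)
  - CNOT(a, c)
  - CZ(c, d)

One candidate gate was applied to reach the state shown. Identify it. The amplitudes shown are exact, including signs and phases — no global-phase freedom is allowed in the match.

The unique candidate consistent with the amplitudes is CNOT(c, a).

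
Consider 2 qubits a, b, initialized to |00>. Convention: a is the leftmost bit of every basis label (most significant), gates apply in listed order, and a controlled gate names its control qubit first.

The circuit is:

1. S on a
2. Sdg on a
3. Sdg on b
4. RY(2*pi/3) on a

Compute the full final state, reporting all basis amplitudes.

After the circuit, the state carries amplitude 1/2 on |00>, 0 on |01>, sqrt(3)/2 on |10>, 0 on |11>. Key observation: steps 1-2 multiply out to the identity, so the circuit reduces to the remaining gates.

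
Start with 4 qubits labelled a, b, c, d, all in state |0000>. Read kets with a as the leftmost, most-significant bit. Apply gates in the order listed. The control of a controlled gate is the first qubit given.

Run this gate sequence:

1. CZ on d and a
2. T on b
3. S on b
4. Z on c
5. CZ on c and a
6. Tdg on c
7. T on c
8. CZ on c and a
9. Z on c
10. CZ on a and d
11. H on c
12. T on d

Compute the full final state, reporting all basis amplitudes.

After the circuit, the state carries amplitude sqrt(2)/2 on |0000>, sqrt(2)/2 on |0010>, and 0 on every other basis state. Key observation: gates 4-9 undo each other exactly, leaving only the rest of the circuit to track.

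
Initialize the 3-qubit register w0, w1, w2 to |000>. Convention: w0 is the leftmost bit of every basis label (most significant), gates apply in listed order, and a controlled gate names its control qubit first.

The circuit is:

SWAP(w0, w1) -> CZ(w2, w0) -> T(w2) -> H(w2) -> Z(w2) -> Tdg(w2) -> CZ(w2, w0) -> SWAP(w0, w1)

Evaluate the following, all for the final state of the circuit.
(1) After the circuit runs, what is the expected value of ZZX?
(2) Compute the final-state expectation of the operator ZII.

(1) The observable ZZX averages to -sqrt(2)/2.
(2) The observable ZII averages to 1.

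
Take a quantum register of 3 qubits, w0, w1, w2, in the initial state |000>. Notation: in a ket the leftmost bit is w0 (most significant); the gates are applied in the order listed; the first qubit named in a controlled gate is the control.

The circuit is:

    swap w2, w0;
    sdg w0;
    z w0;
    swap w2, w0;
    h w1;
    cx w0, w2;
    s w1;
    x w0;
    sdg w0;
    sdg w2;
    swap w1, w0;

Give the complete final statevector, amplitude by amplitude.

The resulting statevector has amplitude -sqrt(2)*I/2 on |010>, sqrt(2)/2 on |110>, and 0 on every other basis state.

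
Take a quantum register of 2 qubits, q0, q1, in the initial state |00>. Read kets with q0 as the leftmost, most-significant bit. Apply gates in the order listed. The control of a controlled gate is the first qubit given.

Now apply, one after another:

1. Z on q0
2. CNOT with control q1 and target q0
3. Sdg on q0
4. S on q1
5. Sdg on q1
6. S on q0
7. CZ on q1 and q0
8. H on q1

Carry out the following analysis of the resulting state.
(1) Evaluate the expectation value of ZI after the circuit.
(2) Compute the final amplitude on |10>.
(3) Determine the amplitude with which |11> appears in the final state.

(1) The expectation value of ZI is 1. Key observation: steps 3-6 multiply out to the identity, so the circuit reduces to the remaining gates.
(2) |10> carries amplitude 0 in the final state.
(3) |11> carries amplitude 0 in the final state.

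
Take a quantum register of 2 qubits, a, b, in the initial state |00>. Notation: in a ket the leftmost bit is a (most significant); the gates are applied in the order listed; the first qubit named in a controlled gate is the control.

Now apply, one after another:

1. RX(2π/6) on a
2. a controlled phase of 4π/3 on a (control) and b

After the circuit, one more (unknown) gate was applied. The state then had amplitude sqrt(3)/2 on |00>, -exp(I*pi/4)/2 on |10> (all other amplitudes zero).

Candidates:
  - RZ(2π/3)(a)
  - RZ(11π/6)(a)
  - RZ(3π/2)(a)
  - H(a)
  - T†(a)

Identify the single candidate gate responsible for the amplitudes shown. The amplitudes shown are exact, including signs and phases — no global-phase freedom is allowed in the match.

The unique candidate consistent with the amplitudes is T†(a).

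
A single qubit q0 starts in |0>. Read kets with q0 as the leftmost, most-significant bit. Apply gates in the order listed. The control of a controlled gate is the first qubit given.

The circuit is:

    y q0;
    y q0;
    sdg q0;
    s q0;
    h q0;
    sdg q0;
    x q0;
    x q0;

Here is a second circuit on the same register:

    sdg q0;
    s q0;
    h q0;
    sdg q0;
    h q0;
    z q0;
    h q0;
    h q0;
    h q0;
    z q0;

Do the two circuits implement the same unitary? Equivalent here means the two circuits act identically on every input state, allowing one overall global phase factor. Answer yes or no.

No, they are not equivalent — no single phase factor reconciles the two unitaries.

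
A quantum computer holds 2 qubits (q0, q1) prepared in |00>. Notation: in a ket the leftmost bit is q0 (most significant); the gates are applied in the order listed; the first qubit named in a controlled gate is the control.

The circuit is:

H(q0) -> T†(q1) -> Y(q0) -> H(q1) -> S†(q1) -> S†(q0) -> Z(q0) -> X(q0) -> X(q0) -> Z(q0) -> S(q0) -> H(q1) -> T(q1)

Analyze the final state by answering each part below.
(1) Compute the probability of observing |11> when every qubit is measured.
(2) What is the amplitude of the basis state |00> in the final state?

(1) A full measurement returns |11> with probability 1/4. Key observation: the block from step 6 through step 11 cancels to the identity and can be dropped.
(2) The amplitude on |00> is sqrt(2)*(-1 - I)/4.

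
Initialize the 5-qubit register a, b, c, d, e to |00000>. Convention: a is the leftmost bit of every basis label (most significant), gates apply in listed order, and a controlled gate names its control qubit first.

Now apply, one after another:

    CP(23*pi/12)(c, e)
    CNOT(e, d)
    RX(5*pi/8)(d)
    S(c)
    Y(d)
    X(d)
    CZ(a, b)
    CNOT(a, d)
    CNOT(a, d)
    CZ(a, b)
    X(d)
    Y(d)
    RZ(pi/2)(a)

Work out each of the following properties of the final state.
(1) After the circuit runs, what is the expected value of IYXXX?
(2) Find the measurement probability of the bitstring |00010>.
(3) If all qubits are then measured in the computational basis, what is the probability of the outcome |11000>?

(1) The expectation value of IYXXX is 0. Key observation: steps 5-12 multiply out to the identity, so the circuit reduces to the remaining gates.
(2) Outcome |00010> occurs with probability sin(5*pi/16)**2.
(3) The probability of measuring |11000> is 0.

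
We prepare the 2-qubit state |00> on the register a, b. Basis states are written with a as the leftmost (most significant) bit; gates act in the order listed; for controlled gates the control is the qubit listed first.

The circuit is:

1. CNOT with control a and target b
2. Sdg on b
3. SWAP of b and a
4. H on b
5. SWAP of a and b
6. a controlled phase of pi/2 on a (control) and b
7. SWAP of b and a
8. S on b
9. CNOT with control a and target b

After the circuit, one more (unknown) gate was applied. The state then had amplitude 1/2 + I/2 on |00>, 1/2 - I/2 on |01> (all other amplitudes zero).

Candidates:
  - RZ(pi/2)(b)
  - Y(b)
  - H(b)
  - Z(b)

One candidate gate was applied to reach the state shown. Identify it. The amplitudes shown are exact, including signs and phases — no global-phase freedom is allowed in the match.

It was H(b) that produced the state shown.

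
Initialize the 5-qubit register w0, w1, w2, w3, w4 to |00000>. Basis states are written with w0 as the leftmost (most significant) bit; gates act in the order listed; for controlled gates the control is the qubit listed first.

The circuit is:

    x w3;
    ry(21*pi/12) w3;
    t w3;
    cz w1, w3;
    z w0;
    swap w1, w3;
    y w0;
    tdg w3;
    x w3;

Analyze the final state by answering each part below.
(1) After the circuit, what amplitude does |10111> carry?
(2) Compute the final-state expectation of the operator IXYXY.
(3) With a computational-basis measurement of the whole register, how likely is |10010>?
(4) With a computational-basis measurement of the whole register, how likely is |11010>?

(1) |10111> carries amplitude 0 in the final state.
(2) The observable IXYXY averages to 0.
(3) Outcome |10010> occurs with probability 1/2 - sqrt(2)/4.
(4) A full measurement returns |11010> with probability sqrt(2)/4 + 1/2.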